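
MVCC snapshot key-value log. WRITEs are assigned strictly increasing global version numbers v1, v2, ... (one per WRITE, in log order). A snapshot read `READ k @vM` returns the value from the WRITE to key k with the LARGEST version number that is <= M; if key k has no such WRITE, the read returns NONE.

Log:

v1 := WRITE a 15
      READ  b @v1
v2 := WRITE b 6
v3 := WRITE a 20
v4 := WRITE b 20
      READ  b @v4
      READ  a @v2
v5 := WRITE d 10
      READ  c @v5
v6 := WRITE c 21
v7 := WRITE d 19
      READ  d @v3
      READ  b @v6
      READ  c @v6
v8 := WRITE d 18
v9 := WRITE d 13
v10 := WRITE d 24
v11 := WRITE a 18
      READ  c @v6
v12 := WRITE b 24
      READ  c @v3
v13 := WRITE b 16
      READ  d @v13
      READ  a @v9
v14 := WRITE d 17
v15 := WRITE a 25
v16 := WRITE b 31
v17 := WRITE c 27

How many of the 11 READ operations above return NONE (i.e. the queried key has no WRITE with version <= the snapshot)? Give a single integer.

Answer: 4

Derivation:
v1: WRITE a=15  (a history now [(1, 15)])
READ b @v1: history=[] -> no version <= 1 -> NONE
v2: WRITE b=6  (b history now [(2, 6)])
v3: WRITE a=20  (a history now [(1, 15), (3, 20)])
v4: WRITE b=20  (b history now [(2, 6), (4, 20)])
READ b @v4: history=[(2, 6), (4, 20)] -> pick v4 -> 20
READ a @v2: history=[(1, 15), (3, 20)] -> pick v1 -> 15
v5: WRITE d=10  (d history now [(5, 10)])
READ c @v5: history=[] -> no version <= 5 -> NONE
v6: WRITE c=21  (c history now [(6, 21)])
v7: WRITE d=19  (d history now [(5, 10), (7, 19)])
READ d @v3: history=[(5, 10), (7, 19)] -> no version <= 3 -> NONE
READ b @v6: history=[(2, 6), (4, 20)] -> pick v4 -> 20
READ c @v6: history=[(6, 21)] -> pick v6 -> 21
v8: WRITE d=18  (d history now [(5, 10), (7, 19), (8, 18)])
v9: WRITE d=13  (d history now [(5, 10), (7, 19), (8, 18), (9, 13)])
v10: WRITE d=24  (d history now [(5, 10), (7, 19), (8, 18), (9, 13), (10, 24)])
v11: WRITE a=18  (a history now [(1, 15), (3, 20), (11, 18)])
READ c @v6: history=[(6, 21)] -> pick v6 -> 21
v12: WRITE b=24  (b history now [(2, 6), (4, 20), (12, 24)])
READ c @v3: history=[(6, 21)] -> no version <= 3 -> NONE
v13: WRITE b=16  (b history now [(2, 6), (4, 20), (12, 24), (13, 16)])
READ d @v13: history=[(5, 10), (7, 19), (8, 18), (9, 13), (10, 24)] -> pick v10 -> 24
READ a @v9: history=[(1, 15), (3, 20), (11, 18)] -> pick v3 -> 20
v14: WRITE d=17  (d history now [(5, 10), (7, 19), (8, 18), (9, 13), (10, 24), (14, 17)])
v15: WRITE a=25  (a history now [(1, 15), (3, 20), (11, 18), (15, 25)])
v16: WRITE b=31  (b history now [(2, 6), (4, 20), (12, 24), (13, 16), (16, 31)])
v17: WRITE c=27  (c history now [(6, 21), (17, 27)])
Read results in order: ['NONE', '20', '15', 'NONE', 'NONE', '20', '21', '21', 'NONE', '24', '20']
NONE count = 4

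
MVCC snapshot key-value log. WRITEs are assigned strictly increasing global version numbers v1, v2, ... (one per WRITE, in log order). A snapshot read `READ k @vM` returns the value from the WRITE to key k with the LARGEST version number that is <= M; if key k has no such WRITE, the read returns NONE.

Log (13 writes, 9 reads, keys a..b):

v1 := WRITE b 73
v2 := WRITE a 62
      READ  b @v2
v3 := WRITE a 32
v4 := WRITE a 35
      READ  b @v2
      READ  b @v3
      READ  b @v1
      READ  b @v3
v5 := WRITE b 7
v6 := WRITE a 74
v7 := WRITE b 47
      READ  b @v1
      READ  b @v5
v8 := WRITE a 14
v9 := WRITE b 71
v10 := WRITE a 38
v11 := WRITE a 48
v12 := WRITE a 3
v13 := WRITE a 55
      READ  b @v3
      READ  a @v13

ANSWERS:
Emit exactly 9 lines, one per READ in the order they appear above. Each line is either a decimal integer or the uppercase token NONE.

Answer: 73
73
73
73
73
73
7
73
55

Derivation:
v1: WRITE b=73  (b history now [(1, 73)])
v2: WRITE a=62  (a history now [(2, 62)])
READ b @v2: history=[(1, 73)] -> pick v1 -> 73
v3: WRITE a=32  (a history now [(2, 62), (3, 32)])
v4: WRITE a=35  (a history now [(2, 62), (3, 32), (4, 35)])
READ b @v2: history=[(1, 73)] -> pick v1 -> 73
READ b @v3: history=[(1, 73)] -> pick v1 -> 73
READ b @v1: history=[(1, 73)] -> pick v1 -> 73
READ b @v3: history=[(1, 73)] -> pick v1 -> 73
v5: WRITE b=7  (b history now [(1, 73), (5, 7)])
v6: WRITE a=74  (a history now [(2, 62), (3, 32), (4, 35), (6, 74)])
v7: WRITE b=47  (b history now [(1, 73), (5, 7), (7, 47)])
READ b @v1: history=[(1, 73), (5, 7), (7, 47)] -> pick v1 -> 73
READ b @v5: history=[(1, 73), (5, 7), (7, 47)] -> pick v5 -> 7
v8: WRITE a=14  (a history now [(2, 62), (3, 32), (4, 35), (6, 74), (8, 14)])
v9: WRITE b=71  (b history now [(1, 73), (5, 7), (7, 47), (9, 71)])
v10: WRITE a=38  (a history now [(2, 62), (3, 32), (4, 35), (6, 74), (8, 14), (10, 38)])
v11: WRITE a=48  (a history now [(2, 62), (3, 32), (4, 35), (6, 74), (8, 14), (10, 38), (11, 48)])
v12: WRITE a=3  (a history now [(2, 62), (3, 32), (4, 35), (6, 74), (8, 14), (10, 38), (11, 48), (12, 3)])
v13: WRITE a=55  (a history now [(2, 62), (3, 32), (4, 35), (6, 74), (8, 14), (10, 38), (11, 48), (12, 3), (13, 55)])
READ b @v3: history=[(1, 73), (5, 7), (7, 47), (9, 71)] -> pick v1 -> 73
READ a @v13: history=[(2, 62), (3, 32), (4, 35), (6, 74), (8, 14), (10, 38), (11, 48), (12, 3), (13, 55)] -> pick v13 -> 55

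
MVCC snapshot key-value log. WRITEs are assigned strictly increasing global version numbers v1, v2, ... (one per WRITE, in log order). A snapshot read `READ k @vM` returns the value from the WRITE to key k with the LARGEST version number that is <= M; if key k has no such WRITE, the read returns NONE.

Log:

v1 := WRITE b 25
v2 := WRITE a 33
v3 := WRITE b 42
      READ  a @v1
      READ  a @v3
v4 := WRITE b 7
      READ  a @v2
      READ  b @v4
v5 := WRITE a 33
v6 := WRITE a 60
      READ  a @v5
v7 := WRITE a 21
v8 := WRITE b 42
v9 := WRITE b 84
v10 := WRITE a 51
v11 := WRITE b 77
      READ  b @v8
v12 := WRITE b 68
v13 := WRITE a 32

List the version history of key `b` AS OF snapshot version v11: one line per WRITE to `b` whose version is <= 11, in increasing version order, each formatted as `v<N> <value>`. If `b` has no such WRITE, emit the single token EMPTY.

Answer: v1 25
v3 42
v4 7
v8 42
v9 84
v11 77

Derivation:
Scan writes for key=b with version <= 11:
  v1 WRITE b 25 -> keep
  v2 WRITE a 33 -> skip
  v3 WRITE b 42 -> keep
  v4 WRITE b 7 -> keep
  v5 WRITE a 33 -> skip
  v6 WRITE a 60 -> skip
  v7 WRITE a 21 -> skip
  v8 WRITE b 42 -> keep
  v9 WRITE b 84 -> keep
  v10 WRITE a 51 -> skip
  v11 WRITE b 77 -> keep
  v12 WRITE b 68 -> drop (> snap)
  v13 WRITE a 32 -> skip
Collected: [(1, 25), (3, 42), (4, 7), (8, 42), (9, 84), (11, 77)]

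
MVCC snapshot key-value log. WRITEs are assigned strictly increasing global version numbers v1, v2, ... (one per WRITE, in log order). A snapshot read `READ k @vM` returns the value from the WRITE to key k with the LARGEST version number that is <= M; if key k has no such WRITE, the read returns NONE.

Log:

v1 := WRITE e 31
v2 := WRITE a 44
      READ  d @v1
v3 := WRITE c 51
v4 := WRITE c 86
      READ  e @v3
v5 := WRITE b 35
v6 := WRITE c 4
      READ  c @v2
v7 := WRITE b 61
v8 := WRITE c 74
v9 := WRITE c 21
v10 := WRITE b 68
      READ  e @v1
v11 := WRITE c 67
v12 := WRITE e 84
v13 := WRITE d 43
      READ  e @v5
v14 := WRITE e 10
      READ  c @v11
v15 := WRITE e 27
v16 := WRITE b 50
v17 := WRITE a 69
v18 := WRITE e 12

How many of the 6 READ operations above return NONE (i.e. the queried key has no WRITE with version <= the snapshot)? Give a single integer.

v1: WRITE e=31  (e history now [(1, 31)])
v2: WRITE a=44  (a history now [(2, 44)])
READ d @v1: history=[] -> no version <= 1 -> NONE
v3: WRITE c=51  (c history now [(3, 51)])
v4: WRITE c=86  (c history now [(3, 51), (4, 86)])
READ e @v3: history=[(1, 31)] -> pick v1 -> 31
v5: WRITE b=35  (b history now [(5, 35)])
v6: WRITE c=4  (c history now [(3, 51), (4, 86), (6, 4)])
READ c @v2: history=[(3, 51), (4, 86), (6, 4)] -> no version <= 2 -> NONE
v7: WRITE b=61  (b history now [(5, 35), (7, 61)])
v8: WRITE c=74  (c history now [(3, 51), (4, 86), (6, 4), (8, 74)])
v9: WRITE c=21  (c history now [(3, 51), (4, 86), (6, 4), (8, 74), (9, 21)])
v10: WRITE b=68  (b history now [(5, 35), (7, 61), (10, 68)])
READ e @v1: history=[(1, 31)] -> pick v1 -> 31
v11: WRITE c=67  (c history now [(3, 51), (4, 86), (6, 4), (8, 74), (9, 21), (11, 67)])
v12: WRITE e=84  (e history now [(1, 31), (12, 84)])
v13: WRITE d=43  (d history now [(13, 43)])
READ e @v5: history=[(1, 31), (12, 84)] -> pick v1 -> 31
v14: WRITE e=10  (e history now [(1, 31), (12, 84), (14, 10)])
READ c @v11: history=[(3, 51), (4, 86), (6, 4), (8, 74), (9, 21), (11, 67)] -> pick v11 -> 67
v15: WRITE e=27  (e history now [(1, 31), (12, 84), (14, 10), (15, 27)])
v16: WRITE b=50  (b history now [(5, 35), (7, 61), (10, 68), (16, 50)])
v17: WRITE a=69  (a history now [(2, 44), (17, 69)])
v18: WRITE e=12  (e history now [(1, 31), (12, 84), (14, 10), (15, 27), (18, 12)])
Read results in order: ['NONE', '31', 'NONE', '31', '31', '67']
NONE count = 2

Answer: 2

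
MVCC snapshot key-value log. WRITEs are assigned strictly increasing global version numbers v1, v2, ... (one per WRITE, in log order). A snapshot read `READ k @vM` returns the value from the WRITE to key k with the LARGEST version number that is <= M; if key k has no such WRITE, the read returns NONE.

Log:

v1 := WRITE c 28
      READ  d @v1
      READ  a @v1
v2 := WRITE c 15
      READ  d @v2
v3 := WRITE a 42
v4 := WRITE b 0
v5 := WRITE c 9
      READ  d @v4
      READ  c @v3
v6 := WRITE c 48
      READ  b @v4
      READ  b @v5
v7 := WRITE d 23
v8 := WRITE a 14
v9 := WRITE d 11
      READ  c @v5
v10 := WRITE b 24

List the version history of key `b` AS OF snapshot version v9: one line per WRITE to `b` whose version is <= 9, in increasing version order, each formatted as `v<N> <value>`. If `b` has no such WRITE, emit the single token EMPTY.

Answer: v4 0

Derivation:
Scan writes for key=b with version <= 9:
  v1 WRITE c 28 -> skip
  v2 WRITE c 15 -> skip
  v3 WRITE a 42 -> skip
  v4 WRITE b 0 -> keep
  v5 WRITE c 9 -> skip
  v6 WRITE c 48 -> skip
  v7 WRITE d 23 -> skip
  v8 WRITE a 14 -> skip
  v9 WRITE d 11 -> skip
  v10 WRITE b 24 -> drop (> snap)
Collected: [(4, 0)]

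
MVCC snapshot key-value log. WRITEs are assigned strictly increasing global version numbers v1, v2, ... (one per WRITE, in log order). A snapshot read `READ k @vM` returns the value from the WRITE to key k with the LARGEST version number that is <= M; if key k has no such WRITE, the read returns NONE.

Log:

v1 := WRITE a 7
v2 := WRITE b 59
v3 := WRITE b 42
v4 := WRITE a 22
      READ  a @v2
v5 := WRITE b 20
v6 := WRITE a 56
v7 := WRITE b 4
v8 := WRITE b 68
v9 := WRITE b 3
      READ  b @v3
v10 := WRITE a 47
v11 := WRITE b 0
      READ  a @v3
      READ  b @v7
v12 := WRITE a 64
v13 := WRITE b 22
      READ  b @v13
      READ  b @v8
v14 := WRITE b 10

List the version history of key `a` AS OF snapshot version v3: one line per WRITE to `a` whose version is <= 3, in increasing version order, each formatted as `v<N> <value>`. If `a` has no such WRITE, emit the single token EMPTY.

Scan writes for key=a with version <= 3:
  v1 WRITE a 7 -> keep
  v2 WRITE b 59 -> skip
  v3 WRITE b 42 -> skip
  v4 WRITE a 22 -> drop (> snap)
  v5 WRITE b 20 -> skip
  v6 WRITE a 56 -> drop (> snap)
  v7 WRITE b 4 -> skip
  v8 WRITE b 68 -> skip
  v9 WRITE b 3 -> skip
  v10 WRITE a 47 -> drop (> snap)
  v11 WRITE b 0 -> skip
  v12 WRITE a 64 -> drop (> snap)
  v13 WRITE b 22 -> skip
  v14 WRITE b 10 -> skip
Collected: [(1, 7)]

Answer: v1 7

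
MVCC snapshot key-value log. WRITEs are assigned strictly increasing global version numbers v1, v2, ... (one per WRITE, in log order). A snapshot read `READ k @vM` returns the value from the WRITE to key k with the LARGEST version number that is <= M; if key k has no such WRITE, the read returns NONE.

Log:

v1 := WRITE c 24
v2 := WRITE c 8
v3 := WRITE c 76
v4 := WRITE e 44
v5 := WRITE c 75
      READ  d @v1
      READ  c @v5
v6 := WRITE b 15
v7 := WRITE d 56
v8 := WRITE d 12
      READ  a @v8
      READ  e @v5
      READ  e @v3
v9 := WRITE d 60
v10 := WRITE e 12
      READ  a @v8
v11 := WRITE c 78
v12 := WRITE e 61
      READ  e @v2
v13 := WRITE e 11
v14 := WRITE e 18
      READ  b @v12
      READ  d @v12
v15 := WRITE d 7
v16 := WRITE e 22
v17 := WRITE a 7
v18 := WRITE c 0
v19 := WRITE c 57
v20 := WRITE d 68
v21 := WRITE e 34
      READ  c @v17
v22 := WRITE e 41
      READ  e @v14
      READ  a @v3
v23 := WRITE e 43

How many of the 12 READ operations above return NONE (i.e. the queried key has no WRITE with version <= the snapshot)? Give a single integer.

Answer: 6

Derivation:
v1: WRITE c=24  (c history now [(1, 24)])
v2: WRITE c=8  (c history now [(1, 24), (2, 8)])
v3: WRITE c=76  (c history now [(1, 24), (2, 8), (3, 76)])
v4: WRITE e=44  (e history now [(4, 44)])
v5: WRITE c=75  (c history now [(1, 24), (2, 8), (3, 76), (5, 75)])
READ d @v1: history=[] -> no version <= 1 -> NONE
READ c @v5: history=[(1, 24), (2, 8), (3, 76), (5, 75)] -> pick v5 -> 75
v6: WRITE b=15  (b history now [(6, 15)])
v7: WRITE d=56  (d history now [(7, 56)])
v8: WRITE d=12  (d history now [(7, 56), (8, 12)])
READ a @v8: history=[] -> no version <= 8 -> NONE
READ e @v5: history=[(4, 44)] -> pick v4 -> 44
READ e @v3: history=[(4, 44)] -> no version <= 3 -> NONE
v9: WRITE d=60  (d history now [(7, 56), (8, 12), (9, 60)])
v10: WRITE e=12  (e history now [(4, 44), (10, 12)])
READ a @v8: history=[] -> no version <= 8 -> NONE
v11: WRITE c=78  (c history now [(1, 24), (2, 8), (3, 76), (5, 75), (11, 78)])
v12: WRITE e=61  (e history now [(4, 44), (10, 12), (12, 61)])
READ e @v2: history=[(4, 44), (10, 12), (12, 61)] -> no version <= 2 -> NONE
v13: WRITE e=11  (e history now [(4, 44), (10, 12), (12, 61), (13, 11)])
v14: WRITE e=18  (e history now [(4, 44), (10, 12), (12, 61), (13, 11), (14, 18)])
READ b @v12: history=[(6, 15)] -> pick v6 -> 15
READ d @v12: history=[(7, 56), (8, 12), (9, 60)] -> pick v9 -> 60
v15: WRITE d=7  (d history now [(7, 56), (8, 12), (9, 60), (15, 7)])
v16: WRITE e=22  (e history now [(4, 44), (10, 12), (12, 61), (13, 11), (14, 18), (16, 22)])
v17: WRITE a=7  (a history now [(17, 7)])
v18: WRITE c=0  (c history now [(1, 24), (2, 8), (3, 76), (5, 75), (11, 78), (18, 0)])
v19: WRITE c=57  (c history now [(1, 24), (2, 8), (3, 76), (5, 75), (11, 78), (18, 0), (19, 57)])
v20: WRITE d=68  (d history now [(7, 56), (8, 12), (9, 60), (15, 7), (20, 68)])
v21: WRITE e=34  (e history now [(4, 44), (10, 12), (12, 61), (13, 11), (14, 18), (16, 22), (21, 34)])
READ c @v17: history=[(1, 24), (2, 8), (3, 76), (5, 75), (11, 78), (18, 0), (19, 57)] -> pick v11 -> 78
v22: WRITE e=41  (e history now [(4, 44), (10, 12), (12, 61), (13, 11), (14, 18), (16, 22), (21, 34), (22, 41)])
READ e @v14: history=[(4, 44), (10, 12), (12, 61), (13, 11), (14, 18), (16, 22), (21, 34), (22, 41)] -> pick v14 -> 18
READ a @v3: history=[(17, 7)] -> no version <= 3 -> NONE
v23: WRITE e=43  (e history now [(4, 44), (10, 12), (12, 61), (13, 11), (14, 18), (16, 22), (21, 34), (22, 41), (23, 43)])
Read results in order: ['NONE', '75', 'NONE', '44', 'NONE', 'NONE', 'NONE', '15', '60', '78', '18', 'NONE']
NONE count = 6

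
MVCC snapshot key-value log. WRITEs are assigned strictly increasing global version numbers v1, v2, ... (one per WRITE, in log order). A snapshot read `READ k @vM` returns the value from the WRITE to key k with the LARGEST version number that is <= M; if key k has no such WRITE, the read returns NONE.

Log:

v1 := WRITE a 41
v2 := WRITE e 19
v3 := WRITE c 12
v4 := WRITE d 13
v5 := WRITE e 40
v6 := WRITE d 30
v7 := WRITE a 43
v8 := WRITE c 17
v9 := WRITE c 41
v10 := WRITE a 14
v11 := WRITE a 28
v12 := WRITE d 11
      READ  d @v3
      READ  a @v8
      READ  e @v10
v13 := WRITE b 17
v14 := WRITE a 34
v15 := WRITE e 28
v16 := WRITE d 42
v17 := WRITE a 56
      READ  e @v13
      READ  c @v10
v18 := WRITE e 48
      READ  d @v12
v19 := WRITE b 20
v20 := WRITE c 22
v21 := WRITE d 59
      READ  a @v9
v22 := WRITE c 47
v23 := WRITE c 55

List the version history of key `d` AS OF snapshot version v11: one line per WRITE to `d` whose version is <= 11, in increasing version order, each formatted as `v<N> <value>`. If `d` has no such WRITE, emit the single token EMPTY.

Answer: v4 13
v6 30

Derivation:
Scan writes for key=d with version <= 11:
  v1 WRITE a 41 -> skip
  v2 WRITE e 19 -> skip
  v3 WRITE c 12 -> skip
  v4 WRITE d 13 -> keep
  v5 WRITE e 40 -> skip
  v6 WRITE d 30 -> keep
  v7 WRITE a 43 -> skip
  v8 WRITE c 17 -> skip
  v9 WRITE c 41 -> skip
  v10 WRITE a 14 -> skip
  v11 WRITE a 28 -> skip
  v12 WRITE d 11 -> drop (> snap)
  v13 WRITE b 17 -> skip
  v14 WRITE a 34 -> skip
  v15 WRITE e 28 -> skip
  v16 WRITE d 42 -> drop (> snap)
  v17 WRITE a 56 -> skip
  v18 WRITE e 48 -> skip
  v19 WRITE b 20 -> skip
  v20 WRITE c 22 -> skip
  v21 WRITE d 59 -> drop (> snap)
  v22 WRITE c 47 -> skip
  v23 WRITE c 55 -> skip
Collected: [(4, 13), (6, 30)]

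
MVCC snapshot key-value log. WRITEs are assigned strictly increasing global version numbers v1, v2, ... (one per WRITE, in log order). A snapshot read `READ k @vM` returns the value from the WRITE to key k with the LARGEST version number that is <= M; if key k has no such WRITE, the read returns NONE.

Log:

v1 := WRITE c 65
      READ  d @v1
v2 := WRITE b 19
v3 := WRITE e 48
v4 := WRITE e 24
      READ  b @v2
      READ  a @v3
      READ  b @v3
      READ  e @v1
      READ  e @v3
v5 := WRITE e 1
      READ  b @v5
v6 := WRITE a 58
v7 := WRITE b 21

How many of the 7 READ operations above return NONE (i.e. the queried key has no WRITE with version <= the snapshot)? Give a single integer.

Answer: 3

Derivation:
v1: WRITE c=65  (c history now [(1, 65)])
READ d @v1: history=[] -> no version <= 1 -> NONE
v2: WRITE b=19  (b history now [(2, 19)])
v3: WRITE e=48  (e history now [(3, 48)])
v4: WRITE e=24  (e history now [(3, 48), (4, 24)])
READ b @v2: history=[(2, 19)] -> pick v2 -> 19
READ a @v3: history=[] -> no version <= 3 -> NONE
READ b @v3: history=[(2, 19)] -> pick v2 -> 19
READ e @v1: history=[(3, 48), (4, 24)] -> no version <= 1 -> NONE
READ e @v3: history=[(3, 48), (4, 24)] -> pick v3 -> 48
v5: WRITE e=1  (e history now [(3, 48), (4, 24), (5, 1)])
READ b @v5: history=[(2, 19)] -> pick v2 -> 19
v6: WRITE a=58  (a history now [(6, 58)])
v7: WRITE b=21  (b history now [(2, 19), (7, 21)])
Read results in order: ['NONE', '19', 'NONE', '19', 'NONE', '48', '19']
NONE count = 3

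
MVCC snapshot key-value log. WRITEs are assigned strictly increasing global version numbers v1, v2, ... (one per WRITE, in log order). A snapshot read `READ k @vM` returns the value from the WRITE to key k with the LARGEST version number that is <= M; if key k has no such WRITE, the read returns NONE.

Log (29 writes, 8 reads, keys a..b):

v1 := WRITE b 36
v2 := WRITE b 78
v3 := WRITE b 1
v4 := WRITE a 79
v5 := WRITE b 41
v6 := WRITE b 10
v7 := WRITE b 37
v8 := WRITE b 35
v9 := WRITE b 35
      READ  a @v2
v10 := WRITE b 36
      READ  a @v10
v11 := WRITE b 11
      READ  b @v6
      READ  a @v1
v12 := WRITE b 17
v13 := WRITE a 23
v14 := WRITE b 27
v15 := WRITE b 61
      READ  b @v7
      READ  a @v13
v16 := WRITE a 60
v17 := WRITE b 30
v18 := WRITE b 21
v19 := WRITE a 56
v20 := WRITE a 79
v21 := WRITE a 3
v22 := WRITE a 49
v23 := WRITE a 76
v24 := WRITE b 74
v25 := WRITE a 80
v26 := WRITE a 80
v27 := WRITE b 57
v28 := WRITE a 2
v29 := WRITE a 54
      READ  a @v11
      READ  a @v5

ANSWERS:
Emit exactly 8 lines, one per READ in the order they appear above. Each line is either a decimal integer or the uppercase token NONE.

v1: WRITE b=36  (b history now [(1, 36)])
v2: WRITE b=78  (b history now [(1, 36), (2, 78)])
v3: WRITE b=1  (b history now [(1, 36), (2, 78), (3, 1)])
v4: WRITE a=79  (a history now [(4, 79)])
v5: WRITE b=41  (b history now [(1, 36), (2, 78), (3, 1), (5, 41)])
v6: WRITE b=10  (b history now [(1, 36), (2, 78), (3, 1), (5, 41), (6, 10)])
v7: WRITE b=37  (b history now [(1, 36), (2, 78), (3, 1), (5, 41), (6, 10), (7, 37)])
v8: WRITE b=35  (b history now [(1, 36), (2, 78), (3, 1), (5, 41), (6, 10), (7, 37), (8, 35)])
v9: WRITE b=35  (b history now [(1, 36), (2, 78), (3, 1), (5, 41), (6, 10), (7, 37), (8, 35), (9, 35)])
READ a @v2: history=[(4, 79)] -> no version <= 2 -> NONE
v10: WRITE b=36  (b history now [(1, 36), (2, 78), (3, 1), (5, 41), (6, 10), (7, 37), (8, 35), (9, 35), (10, 36)])
READ a @v10: history=[(4, 79)] -> pick v4 -> 79
v11: WRITE b=11  (b history now [(1, 36), (2, 78), (3, 1), (5, 41), (6, 10), (7, 37), (8, 35), (9, 35), (10, 36), (11, 11)])
READ b @v6: history=[(1, 36), (2, 78), (3, 1), (5, 41), (6, 10), (7, 37), (8, 35), (9, 35), (10, 36), (11, 11)] -> pick v6 -> 10
READ a @v1: history=[(4, 79)] -> no version <= 1 -> NONE
v12: WRITE b=17  (b history now [(1, 36), (2, 78), (3, 1), (5, 41), (6, 10), (7, 37), (8, 35), (9, 35), (10, 36), (11, 11), (12, 17)])
v13: WRITE a=23  (a history now [(4, 79), (13, 23)])
v14: WRITE b=27  (b history now [(1, 36), (2, 78), (3, 1), (5, 41), (6, 10), (7, 37), (8, 35), (9, 35), (10, 36), (11, 11), (12, 17), (14, 27)])
v15: WRITE b=61  (b history now [(1, 36), (2, 78), (3, 1), (5, 41), (6, 10), (7, 37), (8, 35), (9, 35), (10, 36), (11, 11), (12, 17), (14, 27), (15, 61)])
READ b @v7: history=[(1, 36), (2, 78), (3, 1), (5, 41), (6, 10), (7, 37), (8, 35), (9, 35), (10, 36), (11, 11), (12, 17), (14, 27), (15, 61)] -> pick v7 -> 37
READ a @v13: history=[(4, 79), (13, 23)] -> pick v13 -> 23
v16: WRITE a=60  (a history now [(4, 79), (13, 23), (16, 60)])
v17: WRITE b=30  (b history now [(1, 36), (2, 78), (3, 1), (5, 41), (6, 10), (7, 37), (8, 35), (9, 35), (10, 36), (11, 11), (12, 17), (14, 27), (15, 61), (17, 30)])
v18: WRITE b=21  (b history now [(1, 36), (2, 78), (3, 1), (5, 41), (6, 10), (7, 37), (8, 35), (9, 35), (10, 36), (11, 11), (12, 17), (14, 27), (15, 61), (17, 30), (18, 21)])
v19: WRITE a=56  (a history now [(4, 79), (13, 23), (16, 60), (19, 56)])
v20: WRITE a=79  (a history now [(4, 79), (13, 23), (16, 60), (19, 56), (20, 79)])
v21: WRITE a=3  (a history now [(4, 79), (13, 23), (16, 60), (19, 56), (20, 79), (21, 3)])
v22: WRITE a=49  (a history now [(4, 79), (13, 23), (16, 60), (19, 56), (20, 79), (21, 3), (22, 49)])
v23: WRITE a=76  (a history now [(4, 79), (13, 23), (16, 60), (19, 56), (20, 79), (21, 3), (22, 49), (23, 76)])
v24: WRITE b=74  (b history now [(1, 36), (2, 78), (3, 1), (5, 41), (6, 10), (7, 37), (8, 35), (9, 35), (10, 36), (11, 11), (12, 17), (14, 27), (15, 61), (17, 30), (18, 21), (24, 74)])
v25: WRITE a=80  (a history now [(4, 79), (13, 23), (16, 60), (19, 56), (20, 79), (21, 3), (22, 49), (23, 76), (25, 80)])
v26: WRITE a=80  (a history now [(4, 79), (13, 23), (16, 60), (19, 56), (20, 79), (21, 3), (22, 49), (23, 76), (25, 80), (26, 80)])
v27: WRITE b=57  (b history now [(1, 36), (2, 78), (3, 1), (5, 41), (6, 10), (7, 37), (8, 35), (9, 35), (10, 36), (11, 11), (12, 17), (14, 27), (15, 61), (17, 30), (18, 21), (24, 74), (27, 57)])
v28: WRITE a=2  (a history now [(4, 79), (13, 23), (16, 60), (19, 56), (20, 79), (21, 3), (22, 49), (23, 76), (25, 80), (26, 80), (28, 2)])
v29: WRITE a=54  (a history now [(4, 79), (13, 23), (16, 60), (19, 56), (20, 79), (21, 3), (22, 49), (23, 76), (25, 80), (26, 80), (28, 2), (29, 54)])
READ a @v11: history=[(4, 79), (13, 23), (16, 60), (19, 56), (20, 79), (21, 3), (22, 49), (23, 76), (25, 80), (26, 80), (28, 2), (29, 54)] -> pick v4 -> 79
READ a @v5: history=[(4, 79), (13, 23), (16, 60), (19, 56), (20, 79), (21, 3), (22, 49), (23, 76), (25, 80), (26, 80), (28, 2), (29, 54)] -> pick v4 -> 79

Answer: NONE
79
10
NONE
37
23
79
79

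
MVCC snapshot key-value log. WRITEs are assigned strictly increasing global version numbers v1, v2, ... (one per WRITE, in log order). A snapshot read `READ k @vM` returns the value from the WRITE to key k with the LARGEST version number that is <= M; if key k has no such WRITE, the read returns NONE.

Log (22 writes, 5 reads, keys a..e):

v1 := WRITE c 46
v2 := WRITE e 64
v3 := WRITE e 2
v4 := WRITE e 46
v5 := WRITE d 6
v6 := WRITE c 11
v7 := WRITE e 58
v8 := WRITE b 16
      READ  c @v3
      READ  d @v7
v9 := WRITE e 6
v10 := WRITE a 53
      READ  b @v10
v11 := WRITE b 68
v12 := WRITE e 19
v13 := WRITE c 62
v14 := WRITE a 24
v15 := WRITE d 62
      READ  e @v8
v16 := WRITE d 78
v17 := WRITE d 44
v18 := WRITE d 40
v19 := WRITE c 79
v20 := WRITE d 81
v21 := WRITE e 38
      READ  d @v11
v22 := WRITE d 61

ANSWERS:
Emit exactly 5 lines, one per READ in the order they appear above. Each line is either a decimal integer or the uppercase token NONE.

Answer: 46
6
16
58
6

Derivation:
v1: WRITE c=46  (c history now [(1, 46)])
v2: WRITE e=64  (e history now [(2, 64)])
v3: WRITE e=2  (e history now [(2, 64), (3, 2)])
v4: WRITE e=46  (e history now [(2, 64), (3, 2), (4, 46)])
v5: WRITE d=6  (d history now [(5, 6)])
v6: WRITE c=11  (c history now [(1, 46), (6, 11)])
v7: WRITE e=58  (e history now [(2, 64), (3, 2), (4, 46), (7, 58)])
v8: WRITE b=16  (b history now [(8, 16)])
READ c @v3: history=[(1, 46), (6, 11)] -> pick v1 -> 46
READ d @v7: history=[(5, 6)] -> pick v5 -> 6
v9: WRITE e=6  (e history now [(2, 64), (3, 2), (4, 46), (7, 58), (9, 6)])
v10: WRITE a=53  (a history now [(10, 53)])
READ b @v10: history=[(8, 16)] -> pick v8 -> 16
v11: WRITE b=68  (b history now [(8, 16), (11, 68)])
v12: WRITE e=19  (e history now [(2, 64), (3, 2), (4, 46), (7, 58), (9, 6), (12, 19)])
v13: WRITE c=62  (c history now [(1, 46), (6, 11), (13, 62)])
v14: WRITE a=24  (a history now [(10, 53), (14, 24)])
v15: WRITE d=62  (d history now [(5, 6), (15, 62)])
READ e @v8: history=[(2, 64), (3, 2), (4, 46), (7, 58), (9, 6), (12, 19)] -> pick v7 -> 58
v16: WRITE d=78  (d history now [(5, 6), (15, 62), (16, 78)])
v17: WRITE d=44  (d history now [(5, 6), (15, 62), (16, 78), (17, 44)])
v18: WRITE d=40  (d history now [(5, 6), (15, 62), (16, 78), (17, 44), (18, 40)])
v19: WRITE c=79  (c history now [(1, 46), (6, 11), (13, 62), (19, 79)])
v20: WRITE d=81  (d history now [(5, 6), (15, 62), (16, 78), (17, 44), (18, 40), (20, 81)])
v21: WRITE e=38  (e history now [(2, 64), (3, 2), (4, 46), (7, 58), (9, 6), (12, 19), (21, 38)])
READ d @v11: history=[(5, 6), (15, 62), (16, 78), (17, 44), (18, 40), (20, 81)] -> pick v5 -> 6
v22: WRITE d=61  (d history now [(5, 6), (15, 62), (16, 78), (17, 44), (18, 40), (20, 81), (22, 61)])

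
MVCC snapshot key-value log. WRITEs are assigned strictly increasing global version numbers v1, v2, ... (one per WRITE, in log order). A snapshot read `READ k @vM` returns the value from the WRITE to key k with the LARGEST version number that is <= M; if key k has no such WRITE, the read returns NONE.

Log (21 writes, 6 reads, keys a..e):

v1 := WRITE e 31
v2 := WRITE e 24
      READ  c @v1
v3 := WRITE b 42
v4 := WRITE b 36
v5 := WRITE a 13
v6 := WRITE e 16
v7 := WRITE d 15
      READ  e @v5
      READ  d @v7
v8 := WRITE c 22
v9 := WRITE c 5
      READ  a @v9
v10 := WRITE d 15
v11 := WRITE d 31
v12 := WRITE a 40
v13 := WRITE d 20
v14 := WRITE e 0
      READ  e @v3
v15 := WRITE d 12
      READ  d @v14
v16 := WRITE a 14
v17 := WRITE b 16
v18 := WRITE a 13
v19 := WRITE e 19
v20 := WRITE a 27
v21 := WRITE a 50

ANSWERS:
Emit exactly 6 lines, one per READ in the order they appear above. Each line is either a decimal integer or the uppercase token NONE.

Answer: NONE
24
15
13
24
20

Derivation:
v1: WRITE e=31  (e history now [(1, 31)])
v2: WRITE e=24  (e history now [(1, 31), (2, 24)])
READ c @v1: history=[] -> no version <= 1 -> NONE
v3: WRITE b=42  (b history now [(3, 42)])
v4: WRITE b=36  (b history now [(3, 42), (4, 36)])
v5: WRITE a=13  (a history now [(5, 13)])
v6: WRITE e=16  (e history now [(1, 31), (2, 24), (6, 16)])
v7: WRITE d=15  (d history now [(7, 15)])
READ e @v5: history=[(1, 31), (2, 24), (6, 16)] -> pick v2 -> 24
READ d @v7: history=[(7, 15)] -> pick v7 -> 15
v8: WRITE c=22  (c history now [(8, 22)])
v9: WRITE c=5  (c history now [(8, 22), (9, 5)])
READ a @v9: history=[(5, 13)] -> pick v5 -> 13
v10: WRITE d=15  (d history now [(7, 15), (10, 15)])
v11: WRITE d=31  (d history now [(7, 15), (10, 15), (11, 31)])
v12: WRITE a=40  (a history now [(5, 13), (12, 40)])
v13: WRITE d=20  (d history now [(7, 15), (10, 15), (11, 31), (13, 20)])
v14: WRITE e=0  (e history now [(1, 31), (2, 24), (6, 16), (14, 0)])
READ e @v3: history=[(1, 31), (2, 24), (6, 16), (14, 0)] -> pick v2 -> 24
v15: WRITE d=12  (d history now [(7, 15), (10, 15), (11, 31), (13, 20), (15, 12)])
READ d @v14: history=[(7, 15), (10, 15), (11, 31), (13, 20), (15, 12)] -> pick v13 -> 20
v16: WRITE a=14  (a history now [(5, 13), (12, 40), (16, 14)])
v17: WRITE b=16  (b history now [(3, 42), (4, 36), (17, 16)])
v18: WRITE a=13  (a history now [(5, 13), (12, 40), (16, 14), (18, 13)])
v19: WRITE e=19  (e history now [(1, 31), (2, 24), (6, 16), (14, 0), (19, 19)])
v20: WRITE a=27  (a history now [(5, 13), (12, 40), (16, 14), (18, 13), (20, 27)])
v21: WRITE a=50  (a history now [(5, 13), (12, 40), (16, 14), (18, 13), (20, 27), (21, 50)])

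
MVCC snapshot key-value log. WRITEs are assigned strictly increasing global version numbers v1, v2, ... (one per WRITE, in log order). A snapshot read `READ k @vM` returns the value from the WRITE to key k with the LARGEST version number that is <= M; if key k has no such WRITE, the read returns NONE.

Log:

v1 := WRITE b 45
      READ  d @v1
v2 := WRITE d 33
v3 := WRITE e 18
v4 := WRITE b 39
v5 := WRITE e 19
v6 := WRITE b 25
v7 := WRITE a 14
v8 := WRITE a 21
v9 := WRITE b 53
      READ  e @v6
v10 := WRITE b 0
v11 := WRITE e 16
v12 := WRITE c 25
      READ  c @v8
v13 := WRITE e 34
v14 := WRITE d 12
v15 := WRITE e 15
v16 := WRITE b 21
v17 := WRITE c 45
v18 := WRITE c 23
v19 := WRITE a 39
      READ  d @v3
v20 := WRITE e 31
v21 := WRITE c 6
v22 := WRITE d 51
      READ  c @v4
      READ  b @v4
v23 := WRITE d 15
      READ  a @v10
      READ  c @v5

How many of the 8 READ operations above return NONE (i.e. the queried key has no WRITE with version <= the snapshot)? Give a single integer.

Answer: 4

Derivation:
v1: WRITE b=45  (b history now [(1, 45)])
READ d @v1: history=[] -> no version <= 1 -> NONE
v2: WRITE d=33  (d history now [(2, 33)])
v3: WRITE e=18  (e history now [(3, 18)])
v4: WRITE b=39  (b history now [(1, 45), (4, 39)])
v5: WRITE e=19  (e history now [(3, 18), (5, 19)])
v6: WRITE b=25  (b history now [(1, 45), (4, 39), (6, 25)])
v7: WRITE a=14  (a history now [(7, 14)])
v8: WRITE a=21  (a history now [(7, 14), (8, 21)])
v9: WRITE b=53  (b history now [(1, 45), (4, 39), (6, 25), (9, 53)])
READ e @v6: history=[(3, 18), (5, 19)] -> pick v5 -> 19
v10: WRITE b=0  (b history now [(1, 45), (4, 39), (6, 25), (9, 53), (10, 0)])
v11: WRITE e=16  (e history now [(3, 18), (5, 19), (11, 16)])
v12: WRITE c=25  (c history now [(12, 25)])
READ c @v8: history=[(12, 25)] -> no version <= 8 -> NONE
v13: WRITE e=34  (e history now [(3, 18), (5, 19), (11, 16), (13, 34)])
v14: WRITE d=12  (d history now [(2, 33), (14, 12)])
v15: WRITE e=15  (e history now [(3, 18), (5, 19), (11, 16), (13, 34), (15, 15)])
v16: WRITE b=21  (b history now [(1, 45), (4, 39), (6, 25), (9, 53), (10, 0), (16, 21)])
v17: WRITE c=45  (c history now [(12, 25), (17, 45)])
v18: WRITE c=23  (c history now [(12, 25), (17, 45), (18, 23)])
v19: WRITE a=39  (a history now [(7, 14), (8, 21), (19, 39)])
READ d @v3: history=[(2, 33), (14, 12)] -> pick v2 -> 33
v20: WRITE e=31  (e history now [(3, 18), (5, 19), (11, 16), (13, 34), (15, 15), (20, 31)])
v21: WRITE c=6  (c history now [(12, 25), (17, 45), (18, 23), (21, 6)])
v22: WRITE d=51  (d history now [(2, 33), (14, 12), (22, 51)])
READ c @v4: history=[(12, 25), (17, 45), (18, 23), (21, 6)] -> no version <= 4 -> NONE
READ b @v4: history=[(1, 45), (4, 39), (6, 25), (9, 53), (10, 0), (16, 21)] -> pick v4 -> 39
v23: WRITE d=15  (d history now [(2, 33), (14, 12), (22, 51), (23, 15)])
READ a @v10: history=[(7, 14), (8, 21), (19, 39)] -> pick v8 -> 21
READ c @v5: history=[(12, 25), (17, 45), (18, 23), (21, 6)] -> no version <= 5 -> NONE
Read results in order: ['NONE', '19', 'NONE', '33', 'NONE', '39', '21', 'NONE']
NONE count = 4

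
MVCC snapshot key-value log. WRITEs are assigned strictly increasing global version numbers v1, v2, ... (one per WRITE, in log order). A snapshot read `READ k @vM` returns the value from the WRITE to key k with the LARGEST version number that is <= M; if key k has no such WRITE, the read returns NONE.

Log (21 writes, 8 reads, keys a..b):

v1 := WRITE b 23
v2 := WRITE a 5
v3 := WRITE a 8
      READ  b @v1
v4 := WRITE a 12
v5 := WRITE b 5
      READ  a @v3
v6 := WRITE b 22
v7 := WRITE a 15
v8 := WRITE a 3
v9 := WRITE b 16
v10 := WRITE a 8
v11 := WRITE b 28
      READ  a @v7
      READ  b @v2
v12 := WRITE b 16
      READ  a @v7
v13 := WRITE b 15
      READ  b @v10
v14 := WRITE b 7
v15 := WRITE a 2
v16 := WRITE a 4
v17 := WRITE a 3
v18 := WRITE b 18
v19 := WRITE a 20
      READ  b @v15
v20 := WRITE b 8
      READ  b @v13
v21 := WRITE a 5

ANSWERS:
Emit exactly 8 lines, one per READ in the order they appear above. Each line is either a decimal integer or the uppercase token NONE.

v1: WRITE b=23  (b history now [(1, 23)])
v2: WRITE a=5  (a history now [(2, 5)])
v3: WRITE a=8  (a history now [(2, 5), (3, 8)])
READ b @v1: history=[(1, 23)] -> pick v1 -> 23
v4: WRITE a=12  (a history now [(2, 5), (3, 8), (4, 12)])
v5: WRITE b=5  (b history now [(1, 23), (5, 5)])
READ a @v3: history=[(2, 5), (3, 8), (4, 12)] -> pick v3 -> 8
v6: WRITE b=22  (b history now [(1, 23), (5, 5), (6, 22)])
v7: WRITE a=15  (a history now [(2, 5), (3, 8), (4, 12), (7, 15)])
v8: WRITE a=3  (a history now [(2, 5), (3, 8), (4, 12), (7, 15), (8, 3)])
v9: WRITE b=16  (b history now [(1, 23), (5, 5), (6, 22), (9, 16)])
v10: WRITE a=8  (a history now [(2, 5), (3, 8), (4, 12), (7, 15), (8, 3), (10, 8)])
v11: WRITE b=28  (b history now [(1, 23), (5, 5), (6, 22), (9, 16), (11, 28)])
READ a @v7: history=[(2, 5), (3, 8), (4, 12), (7, 15), (8, 3), (10, 8)] -> pick v7 -> 15
READ b @v2: history=[(1, 23), (5, 5), (6, 22), (9, 16), (11, 28)] -> pick v1 -> 23
v12: WRITE b=16  (b history now [(1, 23), (5, 5), (6, 22), (9, 16), (11, 28), (12, 16)])
READ a @v7: history=[(2, 5), (3, 8), (4, 12), (7, 15), (8, 3), (10, 8)] -> pick v7 -> 15
v13: WRITE b=15  (b history now [(1, 23), (5, 5), (6, 22), (9, 16), (11, 28), (12, 16), (13, 15)])
READ b @v10: history=[(1, 23), (5, 5), (6, 22), (9, 16), (11, 28), (12, 16), (13, 15)] -> pick v9 -> 16
v14: WRITE b=7  (b history now [(1, 23), (5, 5), (6, 22), (9, 16), (11, 28), (12, 16), (13, 15), (14, 7)])
v15: WRITE a=2  (a history now [(2, 5), (3, 8), (4, 12), (7, 15), (8, 3), (10, 8), (15, 2)])
v16: WRITE a=4  (a history now [(2, 5), (3, 8), (4, 12), (7, 15), (8, 3), (10, 8), (15, 2), (16, 4)])
v17: WRITE a=3  (a history now [(2, 5), (3, 8), (4, 12), (7, 15), (8, 3), (10, 8), (15, 2), (16, 4), (17, 3)])
v18: WRITE b=18  (b history now [(1, 23), (5, 5), (6, 22), (9, 16), (11, 28), (12, 16), (13, 15), (14, 7), (18, 18)])
v19: WRITE a=20  (a history now [(2, 5), (3, 8), (4, 12), (7, 15), (8, 3), (10, 8), (15, 2), (16, 4), (17, 3), (19, 20)])
READ b @v15: history=[(1, 23), (5, 5), (6, 22), (9, 16), (11, 28), (12, 16), (13, 15), (14, 7), (18, 18)] -> pick v14 -> 7
v20: WRITE b=8  (b history now [(1, 23), (5, 5), (6, 22), (9, 16), (11, 28), (12, 16), (13, 15), (14, 7), (18, 18), (20, 8)])
READ b @v13: history=[(1, 23), (5, 5), (6, 22), (9, 16), (11, 28), (12, 16), (13, 15), (14, 7), (18, 18), (20, 8)] -> pick v13 -> 15
v21: WRITE a=5  (a history now [(2, 5), (3, 8), (4, 12), (7, 15), (8, 3), (10, 8), (15, 2), (16, 4), (17, 3), (19, 20), (21, 5)])

Answer: 23
8
15
23
15
16
7
15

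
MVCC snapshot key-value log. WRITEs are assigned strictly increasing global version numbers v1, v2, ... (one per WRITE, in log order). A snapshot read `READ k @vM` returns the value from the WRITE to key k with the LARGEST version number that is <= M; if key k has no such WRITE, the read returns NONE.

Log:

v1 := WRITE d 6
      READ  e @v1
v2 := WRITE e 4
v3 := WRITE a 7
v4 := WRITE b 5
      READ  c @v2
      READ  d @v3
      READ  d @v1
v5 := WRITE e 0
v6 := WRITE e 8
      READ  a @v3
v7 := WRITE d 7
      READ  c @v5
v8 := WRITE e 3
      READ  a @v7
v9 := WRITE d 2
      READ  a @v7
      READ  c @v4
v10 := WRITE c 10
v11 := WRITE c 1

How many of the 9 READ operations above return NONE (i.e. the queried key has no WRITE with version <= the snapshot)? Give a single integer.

v1: WRITE d=6  (d history now [(1, 6)])
READ e @v1: history=[] -> no version <= 1 -> NONE
v2: WRITE e=4  (e history now [(2, 4)])
v3: WRITE a=7  (a history now [(3, 7)])
v4: WRITE b=5  (b history now [(4, 5)])
READ c @v2: history=[] -> no version <= 2 -> NONE
READ d @v3: history=[(1, 6)] -> pick v1 -> 6
READ d @v1: history=[(1, 6)] -> pick v1 -> 6
v5: WRITE e=0  (e history now [(2, 4), (5, 0)])
v6: WRITE e=8  (e history now [(2, 4), (5, 0), (6, 8)])
READ a @v3: history=[(3, 7)] -> pick v3 -> 7
v7: WRITE d=7  (d history now [(1, 6), (7, 7)])
READ c @v5: history=[] -> no version <= 5 -> NONE
v8: WRITE e=3  (e history now [(2, 4), (5, 0), (6, 8), (8, 3)])
READ a @v7: history=[(3, 7)] -> pick v3 -> 7
v9: WRITE d=2  (d history now [(1, 6), (7, 7), (9, 2)])
READ a @v7: history=[(3, 7)] -> pick v3 -> 7
READ c @v4: history=[] -> no version <= 4 -> NONE
v10: WRITE c=10  (c history now [(10, 10)])
v11: WRITE c=1  (c history now [(10, 10), (11, 1)])
Read results in order: ['NONE', 'NONE', '6', '6', '7', 'NONE', '7', '7', 'NONE']
NONE count = 4

Answer: 4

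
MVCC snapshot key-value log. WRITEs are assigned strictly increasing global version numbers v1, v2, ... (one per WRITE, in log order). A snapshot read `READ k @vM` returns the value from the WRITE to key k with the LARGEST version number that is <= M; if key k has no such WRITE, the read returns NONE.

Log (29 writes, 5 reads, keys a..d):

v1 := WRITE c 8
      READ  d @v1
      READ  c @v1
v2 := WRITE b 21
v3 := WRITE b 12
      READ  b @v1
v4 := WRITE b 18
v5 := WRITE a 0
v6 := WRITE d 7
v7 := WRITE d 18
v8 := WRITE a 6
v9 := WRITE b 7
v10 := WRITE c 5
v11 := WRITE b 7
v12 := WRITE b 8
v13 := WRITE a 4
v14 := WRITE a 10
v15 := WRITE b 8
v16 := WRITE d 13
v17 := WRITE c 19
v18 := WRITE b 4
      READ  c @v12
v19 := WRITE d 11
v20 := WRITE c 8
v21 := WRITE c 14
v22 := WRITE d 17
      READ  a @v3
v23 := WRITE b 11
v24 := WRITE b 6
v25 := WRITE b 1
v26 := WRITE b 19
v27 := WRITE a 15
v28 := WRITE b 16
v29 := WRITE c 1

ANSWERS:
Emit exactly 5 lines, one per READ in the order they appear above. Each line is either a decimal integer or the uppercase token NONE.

v1: WRITE c=8  (c history now [(1, 8)])
READ d @v1: history=[] -> no version <= 1 -> NONE
READ c @v1: history=[(1, 8)] -> pick v1 -> 8
v2: WRITE b=21  (b history now [(2, 21)])
v3: WRITE b=12  (b history now [(2, 21), (3, 12)])
READ b @v1: history=[(2, 21), (3, 12)] -> no version <= 1 -> NONE
v4: WRITE b=18  (b history now [(2, 21), (3, 12), (4, 18)])
v5: WRITE a=0  (a history now [(5, 0)])
v6: WRITE d=7  (d history now [(6, 7)])
v7: WRITE d=18  (d history now [(6, 7), (7, 18)])
v8: WRITE a=6  (a history now [(5, 0), (8, 6)])
v9: WRITE b=7  (b history now [(2, 21), (3, 12), (4, 18), (9, 7)])
v10: WRITE c=5  (c history now [(1, 8), (10, 5)])
v11: WRITE b=7  (b history now [(2, 21), (3, 12), (4, 18), (9, 7), (11, 7)])
v12: WRITE b=8  (b history now [(2, 21), (3, 12), (4, 18), (9, 7), (11, 7), (12, 8)])
v13: WRITE a=4  (a history now [(5, 0), (8, 6), (13, 4)])
v14: WRITE a=10  (a history now [(5, 0), (8, 6), (13, 4), (14, 10)])
v15: WRITE b=8  (b history now [(2, 21), (3, 12), (4, 18), (9, 7), (11, 7), (12, 8), (15, 8)])
v16: WRITE d=13  (d history now [(6, 7), (7, 18), (16, 13)])
v17: WRITE c=19  (c history now [(1, 8), (10, 5), (17, 19)])
v18: WRITE b=4  (b history now [(2, 21), (3, 12), (4, 18), (9, 7), (11, 7), (12, 8), (15, 8), (18, 4)])
READ c @v12: history=[(1, 8), (10, 5), (17, 19)] -> pick v10 -> 5
v19: WRITE d=11  (d history now [(6, 7), (7, 18), (16, 13), (19, 11)])
v20: WRITE c=8  (c history now [(1, 8), (10, 5), (17, 19), (20, 8)])
v21: WRITE c=14  (c history now [(1, 8), (10, 5), (17, 19), (20, 8), (21, 14)])
v22: WRITE d=17  (d history now [(6, 7), (7, 18), (16, 13), (19, 11), (22, 17)])
READ a @v3: history=[(5, 0), (8, 6), (13, 4), (14, 10)] -> no version <= 3 -> NONE
v23: WRITE b=11  (b history now [(2, 21), (3, 12), (4, 18), (9, 7), (11, 7), (12, 8), (15, 8), (18, 4), (23, 11)])
v24: WRITE b=6  (b history now [(2, 21), (3, 12), (4, 18), (9, 7), (11, 7), (12, 8), (15, 8), (18, 4), (23, 11), (24, 6)])
v25: WRITE b=1  (b history now [(2, 21), (3, 12), (4, 18), (9, 7), (11, 7), (12, 8), (15, 8), (18, 4), (23, 11), (24, 6), (25, 1)])
v26: WRITE b=19  (b history now [(2, 21), (3, 12), (4, 18), (9, 7), (11, 7), (12, 8), (15, 8), (18, 4), (23, 11), (24, 6), (25, 1), (26, 19)])
v27: WRITE a=15  (a history now [(5, 0), (8, 6), (13, 4), (14, 10), (27, 15)])
v28: WRITE b=16  (b history now [(2, 21), (3, 12), (4, 18), (9, 7), (11, 7), (12, 8), (15, 8), (18, 4), (23, 11), (24, 6), (25, 1), (26, 19), (28, 16)])
v29: WRITE c=1  (c history now [(1, 8), (10, 5), (17, 19), (20, 8), (21, 14), (29, 1)])

Answer: NONE
8
NONE
5
NONE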